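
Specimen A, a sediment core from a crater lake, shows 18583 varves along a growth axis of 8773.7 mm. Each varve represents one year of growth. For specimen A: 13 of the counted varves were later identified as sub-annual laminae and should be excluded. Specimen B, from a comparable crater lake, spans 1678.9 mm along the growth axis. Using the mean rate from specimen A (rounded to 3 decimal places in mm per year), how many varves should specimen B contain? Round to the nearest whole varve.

3557 varves

Specimen A: correcting the raw count gives 18583 − 13 = 18570 true varves.
A: Mean rate = 8773.7 mm / 18570 years ≈ 0.472 mm/yr.
Specimen B: 1678.9 mm / 0.472 mm per year = 3556.99 years ≈ 3557 varves.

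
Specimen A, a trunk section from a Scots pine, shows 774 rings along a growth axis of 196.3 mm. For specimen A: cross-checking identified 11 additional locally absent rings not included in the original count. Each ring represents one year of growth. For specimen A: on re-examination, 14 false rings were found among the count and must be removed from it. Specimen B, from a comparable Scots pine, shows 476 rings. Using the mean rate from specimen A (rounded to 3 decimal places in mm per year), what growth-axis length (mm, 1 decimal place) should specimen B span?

121.4 mm

Specimen A: correcting the raw count gives 774 − 14 + 11 = 771 true rings.
A: Mean rate = 196.3 mm / 771 years ≈ 0.255 mm/year.
B's length ≈ 0.255 × 476 = 121.4 mm.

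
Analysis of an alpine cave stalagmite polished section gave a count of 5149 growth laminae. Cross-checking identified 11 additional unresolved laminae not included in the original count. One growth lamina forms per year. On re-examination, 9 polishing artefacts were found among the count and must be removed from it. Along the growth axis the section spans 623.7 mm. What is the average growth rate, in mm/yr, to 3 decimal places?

Adjusted count: 5149 − 9 + 11 = 5151 growth laminae.
Extension rate ≈ 623.7 / 5151 = 0.121 mm/yr.

0.121 mm/yr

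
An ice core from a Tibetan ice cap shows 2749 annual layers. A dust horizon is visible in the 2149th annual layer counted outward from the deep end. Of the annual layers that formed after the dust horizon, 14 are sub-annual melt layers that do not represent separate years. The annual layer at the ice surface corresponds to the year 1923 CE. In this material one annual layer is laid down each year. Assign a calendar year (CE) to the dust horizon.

The dust horizon sits at annual layer 2149 from the deep end, so 2749 − 2149 = 600 annual layers formed after it.
Excluding 14 false annual layers: 600 − 14 = 586.
Counting back 586 years from 1923 CE places the dust horizon in 1923 − 586 = 1337 CE.

1337 CE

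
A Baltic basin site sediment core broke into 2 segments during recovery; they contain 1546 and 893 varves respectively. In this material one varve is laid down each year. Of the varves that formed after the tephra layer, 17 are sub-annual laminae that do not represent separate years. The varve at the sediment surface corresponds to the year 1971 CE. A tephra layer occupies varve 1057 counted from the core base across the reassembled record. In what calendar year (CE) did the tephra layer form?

606 CE

Total varves = 1546 + 893 = 2439.
2439 − 1057 = 1382 varves lie beyond the tephra layer toward the sediment surface.
1382 − 17 false = 1365 true varves after the tephra layer.
The varve at the sediment surface is 1971 CE, so the tephra layer dates to 1971 − 1365 = 606 CE.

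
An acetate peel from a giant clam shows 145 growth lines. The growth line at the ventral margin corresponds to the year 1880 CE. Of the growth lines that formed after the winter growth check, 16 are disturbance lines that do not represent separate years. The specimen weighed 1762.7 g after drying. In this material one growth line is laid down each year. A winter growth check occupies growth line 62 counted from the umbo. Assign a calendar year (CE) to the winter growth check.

1813 CE

Between growth line 62 and the ventral margin there are 145 − 62 = 83 growth lines.
83 − 16 false = 67 true growth lines after the winter growth check.
The growth line at the ventral margin is 1880 CE, so the winter growth check dates to 1880 − 67 = 1813 CE.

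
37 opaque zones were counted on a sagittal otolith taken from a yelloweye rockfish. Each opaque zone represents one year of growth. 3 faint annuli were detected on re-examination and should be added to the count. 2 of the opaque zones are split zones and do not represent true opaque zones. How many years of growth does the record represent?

38 years

Adjusted count: 37 − 2 + 3 = 38 opaque zones.
One opaque zone per year makes the duration 38 years.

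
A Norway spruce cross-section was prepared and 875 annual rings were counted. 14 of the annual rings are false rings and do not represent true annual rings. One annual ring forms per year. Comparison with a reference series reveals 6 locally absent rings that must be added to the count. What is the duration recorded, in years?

867 years

Correcting the raw count gives 875 − 14 + 6 = 867 true annual rings.
At one annual ring per year, that is 867 years.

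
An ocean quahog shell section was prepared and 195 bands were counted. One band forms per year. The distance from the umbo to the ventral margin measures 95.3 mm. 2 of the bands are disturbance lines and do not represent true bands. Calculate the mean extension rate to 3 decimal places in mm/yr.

0.494 mm/yr

Adjusted count: 195 − 2 = 193 bands.
Mean rate = 95.3 mm / 193 years ≈ 0.494 mm/yr.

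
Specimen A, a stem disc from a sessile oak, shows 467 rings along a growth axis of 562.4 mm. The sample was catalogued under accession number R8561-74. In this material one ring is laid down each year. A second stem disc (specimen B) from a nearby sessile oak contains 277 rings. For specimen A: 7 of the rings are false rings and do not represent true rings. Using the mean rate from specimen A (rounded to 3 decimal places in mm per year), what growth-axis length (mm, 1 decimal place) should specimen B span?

Specimen A: adjusted count: 467 − 7 = 460 rings.
A: Mean rate = 562.4 mm / 460 years ≈ 1.223 mm/yr.
B's length ≈ 1.223 × 277 = 338.8 mm.

338.8 mm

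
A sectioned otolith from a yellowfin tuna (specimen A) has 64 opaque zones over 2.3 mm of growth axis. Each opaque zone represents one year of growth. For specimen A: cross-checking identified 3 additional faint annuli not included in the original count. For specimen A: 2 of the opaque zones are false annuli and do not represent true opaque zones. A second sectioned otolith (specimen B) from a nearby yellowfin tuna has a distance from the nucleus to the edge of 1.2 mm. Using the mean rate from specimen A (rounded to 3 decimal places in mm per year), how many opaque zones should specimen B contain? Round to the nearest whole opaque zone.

34 opaque zones

Specimen A: true opaque zone count = 64 − 2 + 3 = 65.
A: Mean rate = 2.3 mm / 65 years ≈ 0.035 mm/year.
B spans 1.2 / 0.035 = 34.29 years ≈ 34 opaque zones.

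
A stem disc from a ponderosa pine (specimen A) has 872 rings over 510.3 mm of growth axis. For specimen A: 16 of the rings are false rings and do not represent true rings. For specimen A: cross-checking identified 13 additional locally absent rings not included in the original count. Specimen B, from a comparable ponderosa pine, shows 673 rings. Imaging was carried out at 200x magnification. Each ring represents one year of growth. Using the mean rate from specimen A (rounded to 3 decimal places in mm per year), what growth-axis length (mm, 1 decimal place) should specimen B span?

395.1 mm

Specimen A: after corrections the count is 872 − 16 + 13 = 869 rings.
A: Mean rate = 510.3 mm / 869 years ≈ 0.587 mm/year.
For B, 0.587 mm/year × 673 years = 395.1 mm.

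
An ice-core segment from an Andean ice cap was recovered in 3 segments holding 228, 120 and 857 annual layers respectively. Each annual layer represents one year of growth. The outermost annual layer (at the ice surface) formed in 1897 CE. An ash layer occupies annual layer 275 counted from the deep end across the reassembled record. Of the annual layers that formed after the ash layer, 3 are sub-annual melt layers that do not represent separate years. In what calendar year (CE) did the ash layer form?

Total annual layers = 228 + 120 + 857 = 1205.
1205 − 275 = 930 annual layers lie beyond the ash layer toward the ice surface.
930 − 3 false = 927 true annual layers after the ash layer.
Counting back 927 years from 1897 CE places the ash layer in 1897 − 927 = 970 CE.

970 CE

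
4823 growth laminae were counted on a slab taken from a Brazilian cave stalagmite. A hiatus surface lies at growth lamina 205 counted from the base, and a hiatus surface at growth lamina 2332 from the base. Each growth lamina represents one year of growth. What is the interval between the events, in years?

2332 − 205 = 2127 growth laminae lie between the two events.
One growth lamina per year makes the interval 2127 years.

2127 yr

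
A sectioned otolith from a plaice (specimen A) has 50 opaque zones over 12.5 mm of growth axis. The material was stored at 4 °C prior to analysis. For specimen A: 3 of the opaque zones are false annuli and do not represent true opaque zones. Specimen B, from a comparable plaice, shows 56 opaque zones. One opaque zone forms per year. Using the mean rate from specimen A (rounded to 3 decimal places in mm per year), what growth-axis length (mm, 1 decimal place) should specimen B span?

14.9 mm

Specimen A: after corrections the count is 50 − 3 = 47 opaque zones.
A: 12.5 mm over 47 years gives 12.5 / 47 ≈ 0.266 mm/year.
Length of B = 0.266 × 56 = 14.9 mm.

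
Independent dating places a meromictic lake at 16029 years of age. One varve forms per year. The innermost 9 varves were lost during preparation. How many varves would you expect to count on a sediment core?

16020 varves

At one varve per year, 16029 years correspond to 16029 varves.
Subtracting the 9 varves not captured gives 16029 − 9 = 16020 varves in the record.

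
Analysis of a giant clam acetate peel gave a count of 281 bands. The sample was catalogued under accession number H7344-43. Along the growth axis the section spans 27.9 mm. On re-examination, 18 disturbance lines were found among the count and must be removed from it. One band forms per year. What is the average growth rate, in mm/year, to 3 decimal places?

0.106 mm/year

Correcting the raw count gives 281 − 18 = 263 true bands.
Mean rate = 27.9 mm / 263 years ≈ 0.106 mm/year.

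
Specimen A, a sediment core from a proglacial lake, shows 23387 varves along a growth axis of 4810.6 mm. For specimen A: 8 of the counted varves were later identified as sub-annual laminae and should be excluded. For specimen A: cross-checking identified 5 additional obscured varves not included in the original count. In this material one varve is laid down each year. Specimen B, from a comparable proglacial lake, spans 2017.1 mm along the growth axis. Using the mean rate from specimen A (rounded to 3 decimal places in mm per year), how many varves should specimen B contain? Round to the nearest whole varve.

Specimen A: true varve count = 23387 − 8 + 5 = 23384.
A: Extension rate ≈ 4810.6 / 23384 = 0.206 mm/year.
For B, 2017.1 / 0.206 = 9791.75 years ≈ 9792 varves.

9792 varves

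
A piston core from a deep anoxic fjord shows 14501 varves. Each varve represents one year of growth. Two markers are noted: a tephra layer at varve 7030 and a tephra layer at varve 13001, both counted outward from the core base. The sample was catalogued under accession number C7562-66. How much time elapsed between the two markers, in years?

13001 − 7030 = 5971 varves lie between the two events.
One varve per year makes the interval 5971 years.

5971 years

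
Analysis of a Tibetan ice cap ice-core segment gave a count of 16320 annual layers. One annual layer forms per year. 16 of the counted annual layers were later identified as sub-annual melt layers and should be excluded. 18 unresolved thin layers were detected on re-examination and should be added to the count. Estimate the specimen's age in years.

16322 years

Adjusted count: 16320 − 16 + 18 = 16322 annual layers.
At one annual layer per year, that is 16322 years.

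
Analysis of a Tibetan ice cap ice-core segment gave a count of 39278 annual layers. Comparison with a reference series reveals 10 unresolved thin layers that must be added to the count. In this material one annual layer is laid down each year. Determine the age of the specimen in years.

True annual layer count = 39278 + 10 = 39288.
With a one-to-one annual layer periodicity this is 39288 years.

39288 yr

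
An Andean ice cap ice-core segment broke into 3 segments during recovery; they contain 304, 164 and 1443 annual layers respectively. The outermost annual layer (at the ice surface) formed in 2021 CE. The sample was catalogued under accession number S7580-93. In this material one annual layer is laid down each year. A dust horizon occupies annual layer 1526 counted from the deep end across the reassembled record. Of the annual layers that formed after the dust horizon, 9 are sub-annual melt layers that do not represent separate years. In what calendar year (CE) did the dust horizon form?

1645 CE

Total annual layers = 304 + 164 + 1443 = 1911.
The dust horizon sits at annual layer 1526 from the deep end, so 1911 − 1526 = 385 annual layers formed after it.
Excluding 9 false annual layers: 385 − 9 = 376.
The annual layer at the ice surface is 2021 CE, so the dust horizon dates to 2021 − 376 = 1645 CE.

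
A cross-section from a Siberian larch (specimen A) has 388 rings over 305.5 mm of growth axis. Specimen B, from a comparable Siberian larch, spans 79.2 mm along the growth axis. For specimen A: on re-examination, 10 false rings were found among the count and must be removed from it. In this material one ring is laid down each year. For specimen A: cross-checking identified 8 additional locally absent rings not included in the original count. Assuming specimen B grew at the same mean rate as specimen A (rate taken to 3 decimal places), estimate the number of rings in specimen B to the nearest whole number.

Specimen A: adjusted count: 388 − 10 + 8 = 386 rings.
A: Extension rate ≈ 305.5 / 386 = 0.791 mm per year.
B spans 79.2 / 0.791 = 100.13 years ≈ 100 rings.

100 rings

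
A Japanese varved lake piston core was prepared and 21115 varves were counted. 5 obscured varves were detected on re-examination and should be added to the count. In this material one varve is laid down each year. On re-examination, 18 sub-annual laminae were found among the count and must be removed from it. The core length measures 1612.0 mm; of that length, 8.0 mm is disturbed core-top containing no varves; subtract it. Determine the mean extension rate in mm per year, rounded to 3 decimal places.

0.076 mm per year

Correcting the raw count gives 21115 − 18 + 5 = 21102 true varves.
Net length = 1612.0 − 8.0 = 1604.0 mm.
1604.0 mm over 21102 years gives 1604.0 / 21102 ≈ 0.076 mm per year.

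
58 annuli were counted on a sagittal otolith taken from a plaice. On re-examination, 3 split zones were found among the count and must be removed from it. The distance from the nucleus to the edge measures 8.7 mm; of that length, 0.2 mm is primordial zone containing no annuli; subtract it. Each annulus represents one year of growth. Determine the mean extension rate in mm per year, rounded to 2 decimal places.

Adjusted count: 58 − 3 = 55 annuli.
Net length = 8.7 − 0.2 = 8.5 mm.
Mean rate = 8.5 mm / 55 years ≈ 0.15 mm per year.

0.15 mm per year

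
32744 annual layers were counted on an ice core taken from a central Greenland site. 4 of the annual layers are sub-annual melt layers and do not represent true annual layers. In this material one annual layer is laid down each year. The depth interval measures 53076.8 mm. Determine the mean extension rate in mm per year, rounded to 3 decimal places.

1.621 mm per year

After corrections the count is 32744 − 4 = 32740 annual layers.
Extension rate ≈ 53076.8 / 32740 = 1.621 mm per year.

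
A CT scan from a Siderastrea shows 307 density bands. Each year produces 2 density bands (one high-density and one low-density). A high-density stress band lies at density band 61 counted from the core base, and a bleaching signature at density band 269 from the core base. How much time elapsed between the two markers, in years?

104 yr

Separation: 269 − 61 = 208 density bands.
Dividing by 2 density bands per year: 208 / 2 = 104 years.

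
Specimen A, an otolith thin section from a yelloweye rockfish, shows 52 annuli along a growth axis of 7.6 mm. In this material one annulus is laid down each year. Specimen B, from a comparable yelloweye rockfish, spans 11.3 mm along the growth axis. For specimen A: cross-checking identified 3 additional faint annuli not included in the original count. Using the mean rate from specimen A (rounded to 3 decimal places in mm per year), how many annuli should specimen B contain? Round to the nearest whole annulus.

Specimen A: true annulus count = 52 + 3 = 55.
A: 7.6 mm over 55 years gives 7.6 / 55 ≈ 0.138 mm per year.
Specimen B: 11.3 mm / 0.138 mm per year = 81.88 years ≈ 82 annuli.

82 annuli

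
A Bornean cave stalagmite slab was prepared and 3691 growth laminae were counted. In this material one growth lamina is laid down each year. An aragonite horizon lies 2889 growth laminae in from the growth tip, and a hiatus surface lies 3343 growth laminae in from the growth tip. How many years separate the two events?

The two markers are separated by 3343 − 2889 = 454 growth laminae.
At one growth lamina per year, 454 years elapsed between them.

454 years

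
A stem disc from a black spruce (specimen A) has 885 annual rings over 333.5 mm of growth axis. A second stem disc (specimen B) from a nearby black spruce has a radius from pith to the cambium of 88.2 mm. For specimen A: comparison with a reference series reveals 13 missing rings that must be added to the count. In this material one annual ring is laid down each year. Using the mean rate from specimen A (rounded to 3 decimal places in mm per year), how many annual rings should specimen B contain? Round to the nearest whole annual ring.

Specimen A: adjusted count: 885 + 13 = 898 annual rings.
A: 333.5 mm over 898 years gives 333.5 / 898 ≈ 0.371 mm/yr.
For B, 88.2 / 0.371 = 237.74 years ≈ 238 annual rings.

238 annual rings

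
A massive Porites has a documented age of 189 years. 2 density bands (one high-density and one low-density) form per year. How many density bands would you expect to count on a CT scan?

378 density bands

With 2 density bands per year, 189 years would produce 189 × 2 = 378 density bands.
So 378 density bands should be present.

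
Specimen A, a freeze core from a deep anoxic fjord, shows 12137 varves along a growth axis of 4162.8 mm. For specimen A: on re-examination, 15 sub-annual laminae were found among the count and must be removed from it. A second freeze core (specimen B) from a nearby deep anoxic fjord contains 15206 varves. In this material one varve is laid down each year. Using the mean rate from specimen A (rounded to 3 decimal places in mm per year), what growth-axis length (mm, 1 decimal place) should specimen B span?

Specimen A: true varve count = 12137 − 15 = 12122.
A: 4162.8 mm over 12122 years gives 4162.8 / 12122 ≈ 0.343 mm/yr.
Length of B = 0.343 × 15206 = 5215.7 mm.

5215.7 mm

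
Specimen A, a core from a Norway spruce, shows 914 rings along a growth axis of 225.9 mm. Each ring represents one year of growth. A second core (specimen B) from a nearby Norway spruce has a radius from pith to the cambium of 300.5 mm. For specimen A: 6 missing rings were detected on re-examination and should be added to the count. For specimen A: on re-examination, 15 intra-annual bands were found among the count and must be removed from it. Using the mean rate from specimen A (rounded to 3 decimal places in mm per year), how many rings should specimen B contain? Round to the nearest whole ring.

Specimen A: after corrections the count is 914 − 15 + 6 = 905 rings.
A: Extension rate ≈ 225.9 / 905 = 0.250 mm/year.
For B, 300.5 / 0.250 = 1202.00 years ≈ 1202 rings.

1202 rings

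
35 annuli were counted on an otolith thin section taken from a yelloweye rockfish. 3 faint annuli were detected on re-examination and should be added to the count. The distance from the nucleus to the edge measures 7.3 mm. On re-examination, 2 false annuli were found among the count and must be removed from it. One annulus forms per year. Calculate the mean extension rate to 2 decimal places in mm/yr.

0.20 mm/yr

Correcting the raw count gives 35 − 2 + 3 = 36 true annuli.
Extension rate ≈ 7.3 / 36 = 0.20 mm/yr.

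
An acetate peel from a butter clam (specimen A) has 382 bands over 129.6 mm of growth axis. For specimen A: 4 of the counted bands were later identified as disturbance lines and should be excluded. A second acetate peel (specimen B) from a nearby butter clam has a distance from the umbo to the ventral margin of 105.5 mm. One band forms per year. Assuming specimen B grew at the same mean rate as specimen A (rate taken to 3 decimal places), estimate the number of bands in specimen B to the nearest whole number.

308 bands

Specimen A: true band count = 382 − 4 = 378.
A: Extension rate ≈ 129.6 / 378 = 0.343 mm/yr.
For B, 105.5 / 0.343 = 307.58 years ≈ 308 bands.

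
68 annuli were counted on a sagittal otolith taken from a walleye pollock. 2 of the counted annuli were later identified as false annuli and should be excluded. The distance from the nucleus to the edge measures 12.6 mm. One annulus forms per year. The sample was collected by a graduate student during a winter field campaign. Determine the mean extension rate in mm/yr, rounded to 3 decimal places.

0.191 mm/yr

Correcting the raw count gives 68 − 2 = 66 true annuli.
Mean rate = 12.6 mm / 66 years ≈ 0.191 mm/yr.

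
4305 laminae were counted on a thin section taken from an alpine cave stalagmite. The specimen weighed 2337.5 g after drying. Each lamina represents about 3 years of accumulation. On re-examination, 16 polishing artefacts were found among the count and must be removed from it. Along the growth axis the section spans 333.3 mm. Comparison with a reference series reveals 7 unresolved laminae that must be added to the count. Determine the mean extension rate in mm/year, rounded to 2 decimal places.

0.03 mm/year

After corrections the count is 4305 − 16 + 7 = 4296 laminae.
At 3 years per lamina, 4296 × 3 = 12888 years.
Mean rate = 333.3 mm / 12888 years ≈ 0.03 mm/year.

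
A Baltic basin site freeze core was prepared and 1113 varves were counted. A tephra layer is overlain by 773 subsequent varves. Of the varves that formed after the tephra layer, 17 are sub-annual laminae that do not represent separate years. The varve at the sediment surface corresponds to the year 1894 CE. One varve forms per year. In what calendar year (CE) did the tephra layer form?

1138 CE

773 varves formed after the tephra layer.
Excluding 17 false varves: 773 − 17 = 756.
Counting back 756 years from 1894 CE places the tephra layer in 1894 − 756 = 1138 CE.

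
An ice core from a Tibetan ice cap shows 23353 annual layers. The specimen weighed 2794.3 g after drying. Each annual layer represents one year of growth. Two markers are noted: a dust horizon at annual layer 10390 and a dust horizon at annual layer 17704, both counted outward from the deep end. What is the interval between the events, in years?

7314 years

The two markers are separated by 17704 − 10390 = 7314 annual layers.
At one annual layer per year, 7314 years elapsed between them.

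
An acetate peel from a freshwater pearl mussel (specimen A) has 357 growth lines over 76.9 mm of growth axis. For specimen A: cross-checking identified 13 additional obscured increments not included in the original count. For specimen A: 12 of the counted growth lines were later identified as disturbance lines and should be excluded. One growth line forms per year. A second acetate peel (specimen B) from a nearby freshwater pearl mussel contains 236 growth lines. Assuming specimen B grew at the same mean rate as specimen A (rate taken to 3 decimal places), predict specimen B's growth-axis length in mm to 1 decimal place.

Specimen A: adjusted count: 357 − 12 + 13 = 358 growth lines.
A: Extension rate ≈ 76.9 / 358 = 0.215 mm/year.
For B, 0.215 mm/year × 236 years = 50.7 mm.

50.7 mm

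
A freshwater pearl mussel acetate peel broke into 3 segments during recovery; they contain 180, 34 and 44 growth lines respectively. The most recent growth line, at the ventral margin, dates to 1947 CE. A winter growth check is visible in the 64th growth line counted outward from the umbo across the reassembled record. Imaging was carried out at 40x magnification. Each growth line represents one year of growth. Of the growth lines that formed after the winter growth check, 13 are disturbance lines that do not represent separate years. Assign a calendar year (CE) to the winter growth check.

Total growth lines = 180 + 34 + 44 = 258.
Between growth line 64 and the ventral margin there are 258 − 64 = 194 growth lines.
194 − 13 false = 181 true growth lines after the winter growth check.
The growth line at the ventral margin is 1947 CE, so the winter growth check dates to 1947 − 181 = 1766 CE.

1766 CE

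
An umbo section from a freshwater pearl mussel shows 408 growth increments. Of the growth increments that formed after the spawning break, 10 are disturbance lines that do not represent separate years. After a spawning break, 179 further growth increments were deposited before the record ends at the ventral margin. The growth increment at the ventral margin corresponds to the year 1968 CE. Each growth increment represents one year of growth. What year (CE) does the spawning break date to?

179 growth increments formed after the spawning break.
179 − 10 false = 169 true growth increments after the spawning break.
Counting back 169 years from 1968 CE places the spawning break in 1968 − 169 = 1799 CE.

1799 CE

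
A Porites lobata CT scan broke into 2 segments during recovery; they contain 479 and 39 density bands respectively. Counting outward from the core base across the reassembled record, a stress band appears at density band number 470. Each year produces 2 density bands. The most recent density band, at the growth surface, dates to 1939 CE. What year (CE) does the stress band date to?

Total density bands = 479 + 39 = 518.
The stress band sits at density band 470 from the core base, so 518 − 470 = 48 density bands formed after it.
Dividing by 2 density bands per year: 48 / 2 = 24 years.
The density band at the growth surface is 1939 CE, so the stress band dates to 1939 − 24 = 1915 CE.

1915 CE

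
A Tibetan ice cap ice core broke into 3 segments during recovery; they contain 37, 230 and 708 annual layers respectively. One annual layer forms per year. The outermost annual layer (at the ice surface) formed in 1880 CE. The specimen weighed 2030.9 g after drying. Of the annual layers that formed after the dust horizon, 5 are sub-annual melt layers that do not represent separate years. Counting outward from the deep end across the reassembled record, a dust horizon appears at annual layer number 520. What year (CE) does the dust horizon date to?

Total annual layers = 37 + 230 + 708 = 975.
Between annual layer 520 and the ice surface there are 975 − 520 = 455 annual layers.
455 − 5 false = 450 true annual layers after the dust horizon.
The annual layer at the ice surface is 1880 CE, so the dust horizon dates to 1880 − 450 = 1430 CE.

1430 CE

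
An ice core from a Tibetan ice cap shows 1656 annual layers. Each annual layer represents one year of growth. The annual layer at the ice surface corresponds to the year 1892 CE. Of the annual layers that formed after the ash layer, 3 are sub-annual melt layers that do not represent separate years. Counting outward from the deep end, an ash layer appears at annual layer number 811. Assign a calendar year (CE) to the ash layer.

Between annual layer 811 and the ice surface there are 1656 − 811 = 845 annual layers.
Removing the 3 false annual layers leaves 845 − 3 = 842 true annual layers beyond the ash layer.
The annual layer at the ice surface is 1892 CE, so the ash layer dates to 1892 − 842 = 1050 CE.

1050 CE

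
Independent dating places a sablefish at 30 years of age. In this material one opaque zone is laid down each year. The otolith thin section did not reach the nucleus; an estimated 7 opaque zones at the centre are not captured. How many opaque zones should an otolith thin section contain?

Expected opaque zones over 30 years: 30.
Subtracting the 7 opaque zones not captured gives 30 − 7 = 23 opaque zones in the record.

23 opaque zones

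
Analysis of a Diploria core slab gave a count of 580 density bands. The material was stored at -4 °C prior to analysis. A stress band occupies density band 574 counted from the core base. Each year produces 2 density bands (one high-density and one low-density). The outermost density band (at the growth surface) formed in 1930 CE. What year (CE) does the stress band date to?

1927 CE

The stress band sits at density band 574 from the core base, so 580 − 574 = 6 density bands formed after it.
Dividing by 2 density bands per year: 6 / 2 = 3 years.
Counting back 3 years from 1930 CE places the stress band in 1930 − 3 = 1927 CE.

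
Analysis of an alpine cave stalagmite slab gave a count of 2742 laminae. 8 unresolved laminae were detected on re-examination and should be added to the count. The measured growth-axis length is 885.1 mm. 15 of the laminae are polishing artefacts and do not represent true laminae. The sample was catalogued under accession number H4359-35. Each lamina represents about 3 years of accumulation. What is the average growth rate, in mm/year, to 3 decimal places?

After corrections the count is 2742 − 15 + 8 = 2735 laminae.
Multiplying by 3 years per lamina: 2735 × 3 = 8205 years.
Mean rate = 885.1 mm / 8205 years ≈ 0.108 mm/year.

0.108 mm/year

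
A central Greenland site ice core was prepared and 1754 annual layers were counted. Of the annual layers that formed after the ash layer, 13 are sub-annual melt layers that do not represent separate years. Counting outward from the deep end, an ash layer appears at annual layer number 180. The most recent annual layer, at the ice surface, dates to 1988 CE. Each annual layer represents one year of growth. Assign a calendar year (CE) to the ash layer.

1754 − 180 = 1574 annual layers lie beyond the ash layer toward the ice surface.
Removing the 13 false annual layers leaves 1574 − 13 = 1561 true annual layers beyond the ash layer.
Counting back 1561 years from 1988 CE places the ash layer in 1988 − 1561 = 427 CE.

427 CE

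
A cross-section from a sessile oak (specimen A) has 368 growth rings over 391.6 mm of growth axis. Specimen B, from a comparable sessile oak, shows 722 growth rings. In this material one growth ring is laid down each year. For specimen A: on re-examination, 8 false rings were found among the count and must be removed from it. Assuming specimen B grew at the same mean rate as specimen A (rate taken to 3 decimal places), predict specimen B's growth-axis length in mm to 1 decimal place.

Specimen A: true growth ring count = 368 − 8 = 360.
A: Mean rate = 391.6 mm / 360 years ≈ 1.088 mm/yr.
Length of B = 1.088 × 722 = 785.5 mm.

785.5 mm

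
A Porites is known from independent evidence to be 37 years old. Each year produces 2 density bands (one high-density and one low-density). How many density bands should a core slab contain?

Expected density bands: 37 × 2 = 74.
So 74 density bands should be present.

74 density bands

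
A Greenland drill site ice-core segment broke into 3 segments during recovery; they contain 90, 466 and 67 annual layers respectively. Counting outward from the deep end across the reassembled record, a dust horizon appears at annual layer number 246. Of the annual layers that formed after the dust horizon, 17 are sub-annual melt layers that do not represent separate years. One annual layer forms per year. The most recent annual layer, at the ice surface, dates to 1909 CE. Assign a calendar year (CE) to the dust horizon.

1549 CE

Total annual layers = 90 + 466 + 67 = 623.
The dust horizon sits at annual layer 246 from the deep end, so 623 − 246 = 377 annual layers formed after it.
Removing the 17 false annual layers leaves 377 − 17 = 360 true annual layers beyond the dust horizon.
1909 − 360 = 1549 CE.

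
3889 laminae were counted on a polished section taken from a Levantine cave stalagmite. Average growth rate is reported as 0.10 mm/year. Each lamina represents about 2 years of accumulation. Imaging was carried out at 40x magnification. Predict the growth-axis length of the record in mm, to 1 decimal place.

Multiplying by 2 years per lamina: 3889 × 2 = 7778 years.
7778 years at 0.10 mm/year gives 0.10 × 7778 = 777.8 mm.

777.8 mm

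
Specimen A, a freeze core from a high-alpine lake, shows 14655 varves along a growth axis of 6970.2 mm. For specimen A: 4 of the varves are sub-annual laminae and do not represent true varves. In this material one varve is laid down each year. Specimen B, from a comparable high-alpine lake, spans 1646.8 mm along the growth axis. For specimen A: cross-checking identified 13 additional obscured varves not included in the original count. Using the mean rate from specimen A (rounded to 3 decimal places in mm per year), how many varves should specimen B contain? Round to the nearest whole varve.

3467 varves

Specimen A: true varve count = 14655 − 4 + 13 = 14664.
A: 6970.2 mm over 14664 years gives 6970.2 / 14664 ≈ 0.475 mm/year.
For B, 1646.8 / 0.475 = 3466.95 years ≈ 3467 varves.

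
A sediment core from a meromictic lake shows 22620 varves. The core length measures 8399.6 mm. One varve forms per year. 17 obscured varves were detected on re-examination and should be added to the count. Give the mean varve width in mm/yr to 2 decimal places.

0.37 mm/yr

After corrections the count is 22620 + 17 = 22637 varves.
Mean rate = 8399.6 mm / 22637 years ≈ 0.37 mm/yr.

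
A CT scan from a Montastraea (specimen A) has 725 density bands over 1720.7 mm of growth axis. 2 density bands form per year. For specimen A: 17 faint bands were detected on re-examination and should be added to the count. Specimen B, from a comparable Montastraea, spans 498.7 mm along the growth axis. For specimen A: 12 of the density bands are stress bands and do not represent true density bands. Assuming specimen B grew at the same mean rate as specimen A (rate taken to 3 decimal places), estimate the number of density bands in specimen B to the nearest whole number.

Specimen A: after corrections the count is 725 − 12 + 17 = 730 density bands.
Specimen A: dividing by 2 density bands per year: 730 / 2 = 365 years.
A: Extension rate ≈ 1720.7 / 365 = 4.714 mm/yr.
For B, 498.7 / 4.714 = 105.79 years; at 2 density bands per year that is 105.79 × 2 ≈ 212 density bands.

212 density bands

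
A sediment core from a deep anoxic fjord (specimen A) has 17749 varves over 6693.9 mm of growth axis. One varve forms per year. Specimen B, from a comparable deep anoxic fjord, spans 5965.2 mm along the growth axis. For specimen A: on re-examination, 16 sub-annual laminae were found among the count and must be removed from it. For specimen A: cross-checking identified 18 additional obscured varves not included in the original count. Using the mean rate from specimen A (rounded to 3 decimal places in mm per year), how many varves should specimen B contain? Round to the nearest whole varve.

15823 varves

Specimen A: adjusted count: 17749 − 16 + 18 = 17751 varves.
A: Mean rate = 6693.9 mm / 17751 years ≈ 0.377 mm per year.
B spans 5965.2 / 0.377 = 15822.81 years ≈ 15823 varves.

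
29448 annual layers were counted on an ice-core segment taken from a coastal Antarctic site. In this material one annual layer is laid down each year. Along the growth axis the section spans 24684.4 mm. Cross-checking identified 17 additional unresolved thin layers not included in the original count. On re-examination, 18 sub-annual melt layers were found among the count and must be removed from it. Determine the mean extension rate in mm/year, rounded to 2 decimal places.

0.84 mm/year

After corrections the count is 29448 − 18 + 17 = 29447 annual layers.
Extension rate ≈ 24684.4 / 29447 = 0.84 mm/year.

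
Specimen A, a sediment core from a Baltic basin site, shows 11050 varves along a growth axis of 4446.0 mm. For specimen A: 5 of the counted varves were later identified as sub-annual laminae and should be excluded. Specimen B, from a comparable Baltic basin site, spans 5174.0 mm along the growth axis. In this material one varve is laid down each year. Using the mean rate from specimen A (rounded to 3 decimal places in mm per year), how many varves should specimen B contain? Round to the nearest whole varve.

Specimen A: adjusted count: 11050 − 5 = 11045 varves.
A: 4446.0 mm over 11045 years gives 4446.0 / 11045 ≈ 0.403 mm/yr.
For B, 5174.0 / 0.403 = 12838.71 years ≈ 12839 varves.

12839 varves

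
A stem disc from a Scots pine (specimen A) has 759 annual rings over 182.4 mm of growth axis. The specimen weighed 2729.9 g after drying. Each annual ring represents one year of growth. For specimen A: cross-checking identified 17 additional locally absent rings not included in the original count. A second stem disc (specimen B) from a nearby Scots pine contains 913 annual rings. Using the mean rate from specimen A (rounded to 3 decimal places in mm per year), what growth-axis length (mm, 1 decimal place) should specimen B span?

Specimen A: true annual ring count = 759 + 17 = 776.
A: Mean rate = 182.4 mm / 776 years ≈ 0.235 mm per year.
B's length ≈ 0.235 × 913 = 214.6 mm.

214.6 mm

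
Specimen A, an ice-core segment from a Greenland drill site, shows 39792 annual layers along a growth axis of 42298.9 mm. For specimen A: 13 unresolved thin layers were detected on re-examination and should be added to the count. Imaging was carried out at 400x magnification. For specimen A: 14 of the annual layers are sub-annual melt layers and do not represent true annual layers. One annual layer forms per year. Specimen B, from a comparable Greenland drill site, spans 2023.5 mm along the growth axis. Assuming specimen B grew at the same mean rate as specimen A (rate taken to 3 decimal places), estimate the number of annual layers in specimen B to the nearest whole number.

Specimen A: adjusted count: 39792 − 14 + 13 = 39791 annual layers.
A: Extension rate ≈ 42298.9 / 39791 = 1.063 mm/yr.
B spans 2023.5 / 1.063 = 1903.57 years ≈ 1904 annual layers.

1904 annual layers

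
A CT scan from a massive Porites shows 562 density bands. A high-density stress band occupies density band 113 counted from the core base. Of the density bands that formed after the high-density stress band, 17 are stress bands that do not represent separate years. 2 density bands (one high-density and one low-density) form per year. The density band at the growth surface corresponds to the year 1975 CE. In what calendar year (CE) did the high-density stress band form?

1759 CE

562 − 113 = 449 density bands lie beyond the high-density stress band toward the growth surface.
449 − 17 false = 432 true density bands after the high-density stress band.
With 2 density bands per year, 432 / 2 = 216 years.
Counting back 216 years from 1975 CE places the high-density stress band in 1975 − 216 = 1759 CE.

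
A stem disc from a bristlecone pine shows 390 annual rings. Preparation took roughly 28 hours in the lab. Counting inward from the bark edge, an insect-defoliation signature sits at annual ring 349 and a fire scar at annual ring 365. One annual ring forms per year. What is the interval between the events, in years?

16 yr

365 − 349 = 16 annual rings lie between the two events.
That is 16 years at one annual ring per year.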